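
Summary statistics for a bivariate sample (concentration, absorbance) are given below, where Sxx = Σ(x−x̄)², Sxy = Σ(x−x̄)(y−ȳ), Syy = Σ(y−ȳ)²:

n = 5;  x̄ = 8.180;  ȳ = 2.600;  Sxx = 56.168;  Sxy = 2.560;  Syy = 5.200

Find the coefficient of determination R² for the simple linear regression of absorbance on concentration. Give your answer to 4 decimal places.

0.0224

R² = Sxy²/(Sxx·Syy) = (2.56)²/(56.168·5.2) = 0.022438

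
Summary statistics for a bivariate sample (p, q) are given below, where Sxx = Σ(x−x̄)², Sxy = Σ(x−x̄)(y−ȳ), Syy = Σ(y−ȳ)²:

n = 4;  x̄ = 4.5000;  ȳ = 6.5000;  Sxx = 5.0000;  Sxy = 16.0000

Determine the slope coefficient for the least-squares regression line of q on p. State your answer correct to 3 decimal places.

3.200

b = Sxy/Sxx = 16/5 = 3.2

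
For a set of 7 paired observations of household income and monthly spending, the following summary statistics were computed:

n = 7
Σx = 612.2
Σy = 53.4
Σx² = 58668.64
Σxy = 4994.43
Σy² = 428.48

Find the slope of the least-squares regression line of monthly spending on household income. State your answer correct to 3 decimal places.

Sxx = Σx² − (Σx)²/n = 58668.64 − 53541.262857 = 5127.377143
Sxy = Σxy − (Σx)(Σy)/n = 4994.43 − 4670.211429 = 324.218571
b = Sxy/Sxx = 324.218571/5127.377143 = 0.063233

0.063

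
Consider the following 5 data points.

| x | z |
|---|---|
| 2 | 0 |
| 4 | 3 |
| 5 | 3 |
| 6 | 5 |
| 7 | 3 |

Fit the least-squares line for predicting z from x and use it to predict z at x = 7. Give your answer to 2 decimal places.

n = 5, Σx = 24, Σy = 14, Σxy = 78, Σx² = 130
Sxx = Σx² − (Σx)²/n = 130 − 115.2 = 14.8
Sxy = Σxy − (Σx)(Σy)/n = 78 − 67.2 = 10.8
b = Sxy/Sxx = 10.8/14.8 = 0.729730
a = ȳ − b·x̄ = 2.8 − 0.729730·4.8 = -0.702703
ŷ(7) = a + b·7 = -0.702703 + 0.729730·7 = 4.405405

4.41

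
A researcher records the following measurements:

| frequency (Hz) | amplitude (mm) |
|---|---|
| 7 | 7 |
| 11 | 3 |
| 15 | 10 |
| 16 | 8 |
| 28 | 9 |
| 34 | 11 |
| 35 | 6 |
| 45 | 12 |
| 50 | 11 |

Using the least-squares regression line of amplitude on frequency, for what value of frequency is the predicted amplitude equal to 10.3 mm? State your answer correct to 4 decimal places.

n = 9, Σx = 241, Σy = 77, Σxy = 2286, Σx² = 8341
Sxx = Σx² − (Σx)²/n = 8341 − 6453.444444 = 1887.555556
Sxy = Σxy − (Σx)(Σy)/n = 2286 − 2061.888889 = 224.111111
b = Sxy/Sxx = 224.111111/1887.555556 = 0.118731
a = ȳ − b·x̄ = 8.555556 − 0.118731·26.777778 = 5.376207
Set a + b·x = 10.3: x = (10.3 − 5.376207) / 0.118731 = 41.470203

41.4702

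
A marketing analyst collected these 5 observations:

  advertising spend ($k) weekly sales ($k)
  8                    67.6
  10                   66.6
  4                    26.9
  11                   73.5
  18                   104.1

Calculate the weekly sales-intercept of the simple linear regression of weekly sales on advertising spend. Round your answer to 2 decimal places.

n = 5, Σx = 51, Σy = 338.7, Σxy = 3996.7, Σx² = 625
Sxx = Σx² − (Σx)²/n = 625 − 520.2 = 104.8
Sxy = Σxy − (Σx)(Σy)/n = 3996.7 − 3454.74 = 541.96
b = Sxy/Sxx = 541.96/104.8 = 5.171374
a = ȳ − b·x̄ = 67.74 − 5.171374·10.2 = 14.991985

14.99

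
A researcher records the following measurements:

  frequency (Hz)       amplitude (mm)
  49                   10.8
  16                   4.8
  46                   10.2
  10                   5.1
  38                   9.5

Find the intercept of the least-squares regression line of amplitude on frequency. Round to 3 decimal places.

2.973

n = 5, Σx = 159, Σy = 40.4, Σxy = 1487.2, Σx² = 6317
Sxx = Σx² − (Σx)²/n = 6317 − 5056.2 = 1260.8
Sxy = Σxy − (Σx)(Σy)/n = 1487.2 − 1284.72 = 202.48
b = Sxy/Sxx = 202.48/1260.8 = 0.160596
a = ȳ − b·x̄ = 8.08 − 0.160596·31.8 = 2.973033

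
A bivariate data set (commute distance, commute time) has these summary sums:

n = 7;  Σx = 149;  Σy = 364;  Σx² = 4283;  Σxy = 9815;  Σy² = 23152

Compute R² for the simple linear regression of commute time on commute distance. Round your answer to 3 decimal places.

Sxx = Σx² − (Σx)²/n = 4283 − 3171.571429 = 1111.428571
Sxy = Σxy − (Σx)(Σy)/n = 9815 − 7748 = 2067
Syy = Σy² − (Σy)²/n = 23152 − 18928 = 4224
R² = Sxy²/(Sxx·Syy) = (2067)²/(1111.428571·4224) = 0.910071

0.910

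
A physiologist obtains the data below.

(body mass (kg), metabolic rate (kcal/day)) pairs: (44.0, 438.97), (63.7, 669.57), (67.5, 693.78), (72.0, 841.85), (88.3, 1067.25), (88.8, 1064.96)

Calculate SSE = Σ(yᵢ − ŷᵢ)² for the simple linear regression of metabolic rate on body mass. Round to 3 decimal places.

5673.210

n = 6, Σx = 424.3, Σy = 4776.38, Σxy = 358216.262, Σx² = 31416.27, Σy² = 4104223.1208
Sxx = Σx² − (Σx)²/n = 31416.27 − 30005.081667 = 1411.188333
Sxy = Σxy − (Σx)(Σy)/n = 358216.262 − 337769.672333 = 20446.589667
Syy = Σy² − (Σy)²/n = 4104223.1208 − 3802300.984067 = 301922.136733
b = Sxy/Sxx = 20446.589667/1411.188333 = 14.488916
SSE = Syy − b·Sxy = 301922.136733 − 14.488916·20446.589667 = 5673.210122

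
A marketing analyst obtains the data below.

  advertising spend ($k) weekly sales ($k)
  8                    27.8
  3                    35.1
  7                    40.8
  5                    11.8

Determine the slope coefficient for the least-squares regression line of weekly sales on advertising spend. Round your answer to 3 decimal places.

0.554

n = 4, Σx = 23, Σy = 115.5, Σxy = 672.3, Σx² = 147
Sxx = Σx² − (Σx)²/n = 147 − 132.25 = 14.75
Sxy = Σxy − (Σx)(Σy)/n = 672.3 − 664.125 = 8.175
b = Sxy/Sxx = 8.175/14.75 = 0.554237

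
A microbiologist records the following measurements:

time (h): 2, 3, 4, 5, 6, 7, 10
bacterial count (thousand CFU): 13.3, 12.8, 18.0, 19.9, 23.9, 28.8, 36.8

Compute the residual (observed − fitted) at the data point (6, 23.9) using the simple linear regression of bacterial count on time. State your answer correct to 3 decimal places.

n = 7, Σx = 37, Σy = 153.5, Σxy = 949.5, Σx² = 239
Sxx = Σx² − (Σx)²/n = 239 − 195.571429 = 43.428571
Sxy = Σxy − (Σx)(Σy)/n = 949.5 − 811.357143 = 138.142857
b = Sxy/Sxx = 138.142857/43.428571 = 3.180921
a = ȳ − b·x̄ = 21.928571 − 3.180921·5.285714 = 5.115132
ŷ(6) = 5.115132 + 3.180921·6 = 24.200658
residual = y − ŷ = 23.9 − 24.200658 = -0.300658

-0.301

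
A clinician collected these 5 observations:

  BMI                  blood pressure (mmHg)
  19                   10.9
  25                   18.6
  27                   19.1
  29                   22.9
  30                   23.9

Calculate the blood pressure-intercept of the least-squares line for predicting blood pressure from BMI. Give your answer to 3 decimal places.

-11.196

n = 5, Σx = 130, Σy = 95.4, Σxy = 2568.9, Σx² = 3456
Sxx = Σx² − (Σx)²/n = 3456 − 3380 = 76
Sxy = Σxy − (Σx)(Σy)/n = 2568.9 − 2480.4 = 88.5
b = Sxy/Sxx = 88.5/76 = 1.164474
a = ȳ − b·x̄ = 19.08 − 1.164474·26 = -11.196316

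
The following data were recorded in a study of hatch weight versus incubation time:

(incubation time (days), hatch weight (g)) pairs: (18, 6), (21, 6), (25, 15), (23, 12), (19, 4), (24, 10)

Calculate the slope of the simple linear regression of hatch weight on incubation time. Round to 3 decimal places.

n = 6, Σx = 130, Σy = 53, Σxy = 1201, Σx² = 2856
Sxx = Σx² − (Σx)²/n = 2856 − 2816.666667 = 39.333333
Sxy = Σxy − (Σx)(Σy)/n = 1201 − 1148.333333 = 52.666667
b = Sxy/Sxx = 52.666667/39.333333 = 1.338983

1.339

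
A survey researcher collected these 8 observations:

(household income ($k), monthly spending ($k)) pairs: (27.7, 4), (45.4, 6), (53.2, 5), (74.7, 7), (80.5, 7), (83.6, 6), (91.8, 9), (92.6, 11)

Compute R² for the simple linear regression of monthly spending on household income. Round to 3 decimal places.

0.669

n = 8, Σx = 549.5, Σy = 55, Σxy = 4082, Σx² = 41709.99, Σy² = 413
Sxx = Σx² − (Σx)²/n = 41709.99 − 37743.78125 = 3966.20875
Sxy = Σxy − (Σx)(Σy)/n = 4082 − 3777.8125 = 304.1875
Syy = Σy² − (Σy)²/n = 413 − 378.125 = 34.875
R² = Sxy²/(Sxx·Syy) = (304.1875)²/(3966.20875·34.875) = 0.668949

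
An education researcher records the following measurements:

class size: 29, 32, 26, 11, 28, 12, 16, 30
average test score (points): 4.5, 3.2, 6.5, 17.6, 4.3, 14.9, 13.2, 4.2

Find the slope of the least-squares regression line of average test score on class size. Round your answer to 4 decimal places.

-0.6640

n = 8, Σx = 184, Σy = 68.4, Σxy = 1231.9, Σx² = 4746
Sxx = Σx² − (Σx)²/n = 4746 − 4232 = 514
Sxy = Σxy − (Σx)(Σy)/n = 1231.9 − 1573.2 = -341.3
b = Sxy/Sxx = -341.3/514 = -0.664008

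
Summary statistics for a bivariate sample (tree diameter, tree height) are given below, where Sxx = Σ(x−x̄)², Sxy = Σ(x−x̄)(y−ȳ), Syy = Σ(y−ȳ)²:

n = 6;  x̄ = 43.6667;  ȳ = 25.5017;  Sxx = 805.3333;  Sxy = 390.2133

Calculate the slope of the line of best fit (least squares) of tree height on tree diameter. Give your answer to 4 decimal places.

b = Sxy/Sxx = 390.2133/805.3333 = 0.484536

0.4845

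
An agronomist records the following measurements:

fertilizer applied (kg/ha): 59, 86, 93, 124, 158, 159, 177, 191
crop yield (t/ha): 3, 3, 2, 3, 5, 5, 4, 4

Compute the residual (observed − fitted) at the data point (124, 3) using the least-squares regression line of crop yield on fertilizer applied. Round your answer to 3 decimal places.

-0.515

n = 8, Σx = 1047, Σy = 29, Σxy = 4050, Σx² = 152957
Sxx = Σx² − (Σx)²/n = 152957 − 137026.125 = 15930.875
Sxy = Σxy − (Σx)(Σy)/n = 4050 − 3795.375 = 254.625
b = Sxy/Sxx = 254.625/15930.875 = 0.015983
a = ȳ − b·x̄ = 3.625 − 0.015983·130.875 = 1.533210
ŷ(124) = 1.533210 + 0.015983·124 = 3.515116
residual = y − ŷ = 3 − 3.515116 = -0.515116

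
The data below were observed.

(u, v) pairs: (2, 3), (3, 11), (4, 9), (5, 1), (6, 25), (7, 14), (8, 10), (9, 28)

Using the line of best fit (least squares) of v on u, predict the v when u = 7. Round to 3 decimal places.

n = 8, Σx = 44, Σy = 101, Σxy = 660, Σx² = 284
Sxx = Σx² − (Σx)²/n = 284 − 242 = 42
Sxy = Σxy − (Σx)(Σy)/n = 660 − 555.5 = 104.5
b = Sxy/Sxx = 104.5/42 = 2.488095
a = ȳ − b·x̄ = 12.625 − 2.488095·5.5 = -1.059524
ŷ(7) = a + b·7 = -1.059524 + 2.488095·7 = 16.357143

16.357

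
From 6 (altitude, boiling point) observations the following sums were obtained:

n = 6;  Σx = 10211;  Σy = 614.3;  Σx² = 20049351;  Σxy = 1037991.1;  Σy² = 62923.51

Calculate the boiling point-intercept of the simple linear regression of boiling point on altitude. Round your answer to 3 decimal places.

Sxx = Σx² − (Σx)²/n = 20049351 − 17377420.166667 = 2671930.833333
Sxy = Σxy − (Σx)(Σy)/n = 1037991.1 − 1045436.216667 = -7445.116667
b = Sxy/Sxx = -7445.116667/2671930.833333 = -0.002786
a = ȳ − b·x̄ = 102.383333 − (-0.002786)·1701.833333 = 107.125353

107.125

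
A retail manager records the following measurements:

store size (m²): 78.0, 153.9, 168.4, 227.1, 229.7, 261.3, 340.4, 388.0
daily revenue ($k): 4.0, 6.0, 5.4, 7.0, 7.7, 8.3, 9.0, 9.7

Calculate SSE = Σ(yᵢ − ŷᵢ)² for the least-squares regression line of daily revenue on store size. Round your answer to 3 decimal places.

1.366

n = 8, Σx = 1846.8, Σy = 57.1, Σxy = 14499.14, Σx² = 497158.12, Σy² = 433.43
Sxx = Σx² − (Σx)²/n = 497158.12 − 426333.78 = 70824.34
Sxy = Σxy − (Σx)(Σy)/n = 14499.14 − 13181.535 = 1317.605
Syy = Σy² − (Σy)²/n = 433.43 − 407.55125 = 25.87875
b = Sxy/Sxx = 1317.605/70824.34 = 0.018604
SSE = Syy − b·Sxy = 25.87875 − 0.018604·1317.605 = 1.366232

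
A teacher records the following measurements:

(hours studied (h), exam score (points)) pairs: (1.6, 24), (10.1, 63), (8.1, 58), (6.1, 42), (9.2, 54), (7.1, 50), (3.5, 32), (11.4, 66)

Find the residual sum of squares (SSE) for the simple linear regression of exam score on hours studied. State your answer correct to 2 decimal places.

n = 8, Σx = 57.1, Σy = 389, Σxy = 3116.9, Σx² = 484.65, Σy² = 20469
Sxx = Σx² − (Σx)²/n = 484.65 − 407.55125 = 77.09875
Sxy = Σxy − (Σx)(Σy)/n = 3116.9 − 2776.4875 = 340.4125
Syy = Σy² − (Σy)²/n = 20469 − 18915.125 = 1553.875
b = Sxy/Sxx = 340.4125/77.09875 = 4.415279
SSE = Syy − b·Sxy = 1553.875 − 4.415279·340.4125 = 50.858801

50.86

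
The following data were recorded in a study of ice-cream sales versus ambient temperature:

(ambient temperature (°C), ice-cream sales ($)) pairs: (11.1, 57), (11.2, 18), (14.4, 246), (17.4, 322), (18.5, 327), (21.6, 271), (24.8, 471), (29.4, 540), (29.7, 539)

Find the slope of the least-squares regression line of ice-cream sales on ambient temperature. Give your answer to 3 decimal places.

n = 9, Σx = 178.1, Σy = 2791, Σxy = 65447.7, Σx² = 3929.07
Sxx = Σx² − (Σx)²/n = 3929.07 − 3524.401111 = 404.668889
Sxy = Σxy − (Σx)(Σy)/n = 65447.7 − 55230.788889 = 10216.911111
b = Sxy/Sxx = 10216.911111/404.668889 = 25.247582

25.248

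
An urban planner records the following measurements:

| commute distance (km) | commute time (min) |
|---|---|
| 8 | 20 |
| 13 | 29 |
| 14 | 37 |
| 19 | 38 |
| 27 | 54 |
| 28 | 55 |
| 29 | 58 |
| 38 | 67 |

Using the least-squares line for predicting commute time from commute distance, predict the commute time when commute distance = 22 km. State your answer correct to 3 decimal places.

44.750

n = 8, Σx = 176, Σy = 358, Σxy = 9003, Σx² = 4588
Sxx = Σx² − (Σx)²/n = 4588 − 3872 = 716
Sxy = Σxy − (Σx)(Σy)/n = 9003 − 7876 = 1127
b = Sxy/Sxx = 1127/716 = 1.574022
a = ȳ − b·x̄ = 44.75 − 1.574022·22 = 10.121508
ŷ(22) = a + b·22 = 10.121508 + 1.574022·22 = 44.75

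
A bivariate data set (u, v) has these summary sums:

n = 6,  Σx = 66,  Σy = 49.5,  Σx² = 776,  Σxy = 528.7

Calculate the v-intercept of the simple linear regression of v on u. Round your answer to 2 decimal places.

11.73

Sxx = Σx² − (Σx)²/n = 776 − 726 = 50
Sxy = Σxy − (Σx)(Σy)/n = 528.7 − 544.5 = -15.8
b = Sxy/Sxx = -15.8/50 = -0.316
a = ȳ − b·x̄ = 8.25 − (-0.316)·11 = 11.726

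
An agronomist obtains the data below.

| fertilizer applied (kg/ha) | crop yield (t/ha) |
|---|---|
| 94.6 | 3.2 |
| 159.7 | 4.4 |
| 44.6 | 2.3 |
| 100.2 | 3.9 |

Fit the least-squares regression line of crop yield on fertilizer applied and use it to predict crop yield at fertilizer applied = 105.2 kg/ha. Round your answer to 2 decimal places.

n = 4, Σx = 399.1, Σy = 13.8, Σxy = 1498.76, Σx² = 46482.45
Sxx = Σx² − (Σx)²/n = 46482.45 − 39820.2025 = 6662.2475
Sxy = Σxy − (Σx)(Σy)/n = 1498.76 − 1376.895 = 121.865
b = Sxy/Sxx = 121.865/6662.2475 = 0.018292
a = ȳ − b·x̄ = 3.45 − 0.018292·99.775 = 1.624928
ŷ(105.2) = a + b·105.2 = 1.624928 + 0.018292·105.2 = 3.549233

3.55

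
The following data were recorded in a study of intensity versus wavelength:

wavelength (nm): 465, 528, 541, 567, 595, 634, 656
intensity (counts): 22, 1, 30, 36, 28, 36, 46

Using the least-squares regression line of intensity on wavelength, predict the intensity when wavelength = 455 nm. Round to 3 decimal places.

11.795

n = 7, Σx = 3986, Σy = 199, Σxy = 117060, Σx² = 2295496
Sxx = Σx² − (Σx)²/n = 2295496 − 2269742.285714 = 25753.714286
Sxy = Σxy − (Σx)(Σy)/n = 117060 − 113316.285714 = 3743.714286
b = Sxy/Sxx = 3743.714286/25753.714286 = 0.145366
a = ȳ − b·x̄ = 28.428571 − 0.145366·569.428571 = -54.346979
ŷ(455) = a + b·455 = -54.346979 + 0.145366·455 = 11.794548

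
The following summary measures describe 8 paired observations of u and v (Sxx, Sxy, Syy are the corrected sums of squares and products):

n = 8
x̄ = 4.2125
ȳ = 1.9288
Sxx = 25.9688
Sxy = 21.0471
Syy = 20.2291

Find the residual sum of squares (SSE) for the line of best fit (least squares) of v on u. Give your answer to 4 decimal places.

3.1709

b = Sxy/Sxx = 21.0471/25.9688 = 0.810476
SSE = Syy − b·Sxy = 20.2291 − 0.810476·21.0471 = 3.170922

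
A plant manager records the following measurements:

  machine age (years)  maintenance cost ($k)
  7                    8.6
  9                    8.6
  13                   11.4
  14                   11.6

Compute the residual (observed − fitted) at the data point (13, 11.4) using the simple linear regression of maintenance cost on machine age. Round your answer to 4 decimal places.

n = 4, Σx = 43, Σy = 40.2, Σxy = 448.2, Σx² = 495
Sxx = Σx² − (Σx)²/n = 495 − 462.25 = 32.75
Sxy = Σxy − (Σx)(Σy)/n = 448.2 − 432.15 = 16.05
b = Sxy/Sxx = 16.05/32.75 = 0.490076
a = ȳ − b·x̄ = 10.05 − 0.490076·10.75 = 4.781679
ŷ(13) = 4.781679 + 0.490076·13 = 11.152672
residual = y − ŷ = 11.4 − 11.152672 = 0.247328

0.2473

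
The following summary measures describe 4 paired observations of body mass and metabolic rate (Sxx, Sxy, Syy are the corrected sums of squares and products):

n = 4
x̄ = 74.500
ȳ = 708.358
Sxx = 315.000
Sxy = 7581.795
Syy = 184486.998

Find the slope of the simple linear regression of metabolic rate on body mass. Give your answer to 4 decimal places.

24.0692

b = Sxy/Sxx = 7581.795/315 = 24.069190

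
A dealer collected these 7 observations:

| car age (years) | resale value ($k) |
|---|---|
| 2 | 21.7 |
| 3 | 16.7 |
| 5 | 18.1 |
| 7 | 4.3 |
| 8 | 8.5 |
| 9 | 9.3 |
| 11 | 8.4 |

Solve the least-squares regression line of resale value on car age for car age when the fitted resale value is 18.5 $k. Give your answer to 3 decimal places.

n = 7, Σx = 45, Σy = 87, Σxy = 458.2, Σx² = 353
Sxx = Σx² − (Σx)²/n = 353 − 289.285714 = 63.714286
Sxy = Σxy − (Σx)(Σy)/n = 458.2 − 559.285714 = -101.085714
b = Sxy/Sxx = -101.085714/63.714286 = -1.586547
a = ȳ − b·x̄ = 12.428571 − (-1.586547)·6.428571 = 22.627803
Set a + b·x = 18.5: x = (18.5 − 22.627803) / (-1.586547) = 2.601752

2.602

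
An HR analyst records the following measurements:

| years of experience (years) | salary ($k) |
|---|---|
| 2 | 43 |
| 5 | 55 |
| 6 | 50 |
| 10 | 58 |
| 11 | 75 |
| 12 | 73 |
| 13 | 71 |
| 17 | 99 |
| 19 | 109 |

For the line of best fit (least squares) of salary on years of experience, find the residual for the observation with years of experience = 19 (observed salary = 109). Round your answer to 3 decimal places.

n = 9, Σx = 95, Σy = 633, Σxy = 7619, Σx² = 1249
Sxx = Σx² − (Σx)²/n = 1249 − 1002.777778 = 246.222222
Sxy = Σxy − (Σx)(Σy)/n = 7619 − 6681.666667 = 937.333333
b = Sxy/Sxx = 937.333333/246.222222 = 3.806859
a = ȳ − b·x̄ = 70.333333 − 3.806859·10.555556 = 30.149819
ŷ(19) = 30.149819 + 3.806859·19 = 102.480144
residual = y − ŷ = 109 − 102.480144 = 6.519856

6.520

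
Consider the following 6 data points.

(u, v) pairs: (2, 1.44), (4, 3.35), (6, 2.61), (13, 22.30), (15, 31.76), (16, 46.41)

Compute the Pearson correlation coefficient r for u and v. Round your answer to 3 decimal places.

n = 6, Σx = 56, Σy = 107.87, Σxy = 1540.8, Σx² = 706, Σy² = 3679.9839
Sxx = Σx² − (Σx)²/n = 706 − 522.666667 = 183.333333
Sxy = Σxy − (Σx)(Σy)/n = 1540.8 − 1006.786667 = 534.013333
Syy = Σy² − (Σy)²/n = 3679.9839 − 1939.322817 = 1740.661083
r = Sxy/√(Sxx·Syy) = 534.013333/√(319121.198611) = 534.013333/564.908133 = 0.945310

0.945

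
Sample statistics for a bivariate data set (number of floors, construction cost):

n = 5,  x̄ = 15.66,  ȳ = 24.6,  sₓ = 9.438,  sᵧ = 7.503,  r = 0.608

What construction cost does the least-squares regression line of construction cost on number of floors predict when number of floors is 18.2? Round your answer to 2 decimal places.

b = r · sᵧ/sₓ = 0.608 · 7.503/9.438 = 0.483346
a = ȳ − b·x̄ = 24.6 − 0.483346·15.66 = 17.030794
ŷ(18.2) = a + b·18.2 = 17.030794 + 0.483346·18.2 = 25.827700

25.83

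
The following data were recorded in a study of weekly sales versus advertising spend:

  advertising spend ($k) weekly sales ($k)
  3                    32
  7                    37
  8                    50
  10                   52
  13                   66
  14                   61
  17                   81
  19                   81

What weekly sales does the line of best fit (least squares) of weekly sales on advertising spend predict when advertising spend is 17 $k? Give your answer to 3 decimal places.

76.183

n = 8, Σx = 91, Σy = 460, Σxy = 5903, Σx² = 1237
Sxx = Σx² − (Σx)²/n = 1237 − 1035.125 = 201.875
Sxy = Σxy − (Σx)(Σy)/n = 5903 − 5232.5 = 670.5
b = Sxy/Sxx = 670.5/201.875 = 3.321362
a = ȳ − b·x̄ = 57.5 − 3.321362·11.375 = 19.719505
ŷ(17) = a + b·17 = 19.719505 + 3.321362·17 = 76.182663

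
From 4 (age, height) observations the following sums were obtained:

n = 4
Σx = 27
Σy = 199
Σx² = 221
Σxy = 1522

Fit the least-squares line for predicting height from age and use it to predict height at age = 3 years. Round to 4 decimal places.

Sxx = Σx² − (Σx)²/n = 221 − 182.25 = 38.75
Sxy = Σxy − (Σx)(Σy)/n = 1522 − 1343.25 = 178.75
b = Sxy/Sxx = 178.75/38.75 = 4.612903
a = ȳ − b·x̄ = 49.75 − 4.612903·6.75 = 18.612903
ŷ(3) = a + b·3 = 18.612903 + 4.612903·3 = 32.451613

32.4516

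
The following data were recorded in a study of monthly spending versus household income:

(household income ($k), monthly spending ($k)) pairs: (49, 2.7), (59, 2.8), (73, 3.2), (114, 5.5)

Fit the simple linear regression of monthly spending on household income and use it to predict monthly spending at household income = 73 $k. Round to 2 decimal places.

n = 4, Σx = 295, Σy = 14.2, Σxy = 1158.1, Σx² = 24207
Sxx = Σx² − (Σx)²/n = 24207 − 21756.25 = 2450.75
Sxy = Σxy − (Σx)(Σy)/n = 1158.1 − 1047.25 = 110.85
b = Sxy/Sxx = 110.85/2450.75 = 0.045231
a = ȳ − b·x̄ = 3.55 − 0.045231·73.75 = 0.214210
ŷ(73) = a + b·73 = 0.214210 + 0.045231·73 = 3.516077

3.52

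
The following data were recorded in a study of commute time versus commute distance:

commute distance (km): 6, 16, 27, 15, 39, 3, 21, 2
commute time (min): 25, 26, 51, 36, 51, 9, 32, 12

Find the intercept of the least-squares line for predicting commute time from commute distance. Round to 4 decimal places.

n = 8, Σx = 129, Σy = 242, Σxy = 5195, Σx² = 3221
Sxx = Σx² − (Σx)²/n = 3221 − 2080.125 = 1140.875
Sxy = Σxy − (Σx)(Σy)/n = 5195 − 3902.25 = 1292.75
b = Sxy/Sxx = 1292.75/1140.875 = 1.133122
a = ȳ − b·x̄ = 30.25 − 1.133122·16.125 = 11.978416

11.9784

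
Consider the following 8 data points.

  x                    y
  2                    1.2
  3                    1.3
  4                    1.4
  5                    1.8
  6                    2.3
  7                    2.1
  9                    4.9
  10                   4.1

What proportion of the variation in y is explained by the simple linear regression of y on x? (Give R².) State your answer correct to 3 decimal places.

n = 8, Σx = 46, Σy = 19.1, Σxy = 134.5, Σx² = 320, Σy² = 58.85
Sxx = Σx² − (Σx)²/n = 320 − 264.5 = 55.5
Sxy = Σxy − (Σx)(Σy)/n = 134.5 − 109.825 = 24.675
Syy = Σy² − (Σy)²/n = 58.85 − 45.60125 = 13.24875
R² = Sxy²/(Sxx·Syy) = (24.675)²/(55.5·13.24875) = 0.828031

0.828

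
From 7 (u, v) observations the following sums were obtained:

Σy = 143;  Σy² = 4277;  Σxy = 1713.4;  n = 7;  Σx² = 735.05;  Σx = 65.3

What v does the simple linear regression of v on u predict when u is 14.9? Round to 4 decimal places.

Sxx = Σx² − (Σx)²/n = 735.05 − 609.155714 = 125.894286
Sxy = Σxy − (Σx)(Σy)/n = 1713.4 − 1333.985714 = 379.414286
b = Sxy/Sxx = 379.414286/125.894286 = 3.013753
a = ȳ − b·x̄ = 20.428571 − 3.013753·9.328571 = -7.685439
ŷ(14.9) = a + b·14.9 = -7.685439 + 3.013753·14.9 = 37.219481

37.2195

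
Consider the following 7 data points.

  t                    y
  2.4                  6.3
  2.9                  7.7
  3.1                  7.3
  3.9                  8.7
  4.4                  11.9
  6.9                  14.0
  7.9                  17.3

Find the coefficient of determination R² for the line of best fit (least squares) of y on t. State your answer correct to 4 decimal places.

0.9539

n = 7, Σx = 31.5, Σy = 73.2, Σxy = 379.64, Σx² = 168.37, Σy² = 864.86
Sxx = Σx² − (Σx)²/n = 168.37 − 141.75 = 26.62
Sxy = Σxy − (Σx)(Σy)/n = 379.64 − 329.4 = 50.24
Syy = Σy² − (Σy)²/n = 864.86 − 765.462857 = 99.397143
R² = Sxy²/(Sxx·Syy) = (50.24)²/(26.62·99.397143) = 0.953932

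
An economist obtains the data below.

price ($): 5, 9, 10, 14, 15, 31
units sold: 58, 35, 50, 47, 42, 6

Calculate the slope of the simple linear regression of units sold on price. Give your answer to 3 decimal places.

-1.828

n = 6, Σx = 84, Σy = 238, Σxy = 2579, Σx² = 1588
Sxx = Σx² − (Σx)²/n = 1588 − 1176 = 412
Sxy = Σxy − (Σx)(Σy)/n = 2579 − 3332 = -753
b = Sxy/Sxx = -753/412 = -1.827670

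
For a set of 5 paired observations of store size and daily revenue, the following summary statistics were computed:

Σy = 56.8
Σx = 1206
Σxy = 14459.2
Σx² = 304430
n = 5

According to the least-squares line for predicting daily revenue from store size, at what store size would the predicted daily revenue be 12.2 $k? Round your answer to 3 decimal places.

Sxx = Σx² − (Σx)²/n = 304430 − 290887.2 = 13542.8
Sxy = Σxy − (Σx)(Σy)/n = 14459.2 − 13700.16 = 759.04
b = Sxy/Sxx = 759.04/13542.8 = 0.056047
a = ȳ − b·x̄ = 11.36 − 0.056047·241.2 = -2.158656
Set a + b·x = 12.2: x = (12.2 − (-2.158656)) / 0.056047 = 256.187289

256.187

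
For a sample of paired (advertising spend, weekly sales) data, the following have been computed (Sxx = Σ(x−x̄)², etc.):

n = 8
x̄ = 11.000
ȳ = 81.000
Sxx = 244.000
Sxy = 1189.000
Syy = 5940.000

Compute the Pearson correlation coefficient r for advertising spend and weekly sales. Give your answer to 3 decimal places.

0.988

r = Sxy/√(Sxx·Syy) = 1189/√(1449360) = 1189/1203.893683 = 0.987629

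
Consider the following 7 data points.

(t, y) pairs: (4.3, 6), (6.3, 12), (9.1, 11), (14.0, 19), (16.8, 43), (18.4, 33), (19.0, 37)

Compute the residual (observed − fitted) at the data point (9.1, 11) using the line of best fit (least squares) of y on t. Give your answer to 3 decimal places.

-4.308

n = 7, Σx = 87.9, Σy = 161, Σxy = 2500.1, Σx² = 1318.79
Sxx = Σx² − (Σx)²/n = 1318.79 − 1103.772857 = 215.017143
Sxy = Σxy − (Σx)(Σy)/n = 2500.1 − 2021.7 = 478.4
b = Sxy/Sxx = 478.4/215.017143 = 2.224939
a = ȳ − b·x̄ = 23 − 2.224939·12.557143 = -4.938875
ŷ(9.1) = -4.938875 + 2.224939·9.1 = 15.308068
residual = y − ŷ = 11 − 15.308068 = -4.308068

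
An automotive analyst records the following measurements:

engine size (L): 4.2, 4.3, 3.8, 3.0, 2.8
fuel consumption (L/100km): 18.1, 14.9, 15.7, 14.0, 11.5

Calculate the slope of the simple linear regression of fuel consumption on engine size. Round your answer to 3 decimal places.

2.832

n = 5, Σx = 18.1, Σy = 74.2, Σxy = 273.95, Σx² = 67.41
Sxx = Σx² − (Σx)²/n = 67.41 − 65.522 = 1.888
Sxy = Σxy − (Σx)(Σy)/n = 273.95 − 268.604 = 5.346
b = Sxy/Sxx = 5.346/1.888 = 2.831568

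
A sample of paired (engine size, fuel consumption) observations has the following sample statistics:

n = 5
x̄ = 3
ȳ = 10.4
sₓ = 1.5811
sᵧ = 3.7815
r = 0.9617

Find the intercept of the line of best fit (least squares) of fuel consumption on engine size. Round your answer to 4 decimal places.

b = r · sᵧ/sₓ = 0.9617 · 3.7815/1.5811 = 2.300088
a = ȳ − b·x̄ = 10.4 − 2.300088·3 = 3.499737

3.4997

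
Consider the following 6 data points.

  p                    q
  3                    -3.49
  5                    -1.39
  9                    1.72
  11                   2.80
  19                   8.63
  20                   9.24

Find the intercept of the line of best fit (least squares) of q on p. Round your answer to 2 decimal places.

-5.25

n = 6, Σx = 67, Σy = 17.51, Σxy = 377.63, Σx² = 997
Sxx = Σx² − (Σx)²/n = 997 − 748.166667 = 248.833333
Sxy = Σxy − (Σx)(Σy)/n = 377.63 − 195.528333 = 182.101667
b = Sxy/Sxx = 182.101667/248.833333 = 0.731822
a = ȳ − b·x̄ = 2.918333 − 0.731822·11.166667 = -5.253677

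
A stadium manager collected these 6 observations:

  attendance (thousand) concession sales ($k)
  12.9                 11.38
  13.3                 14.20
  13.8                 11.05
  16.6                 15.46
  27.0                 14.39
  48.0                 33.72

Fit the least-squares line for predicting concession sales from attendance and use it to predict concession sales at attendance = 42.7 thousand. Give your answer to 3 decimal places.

n = 6, Σx = 131.6, Σy = 100.2, Σxy = 2751.878, Σx² = 3842.3
Sxx = Σx² − (Σx)²/n = 3842.3 − 2886.426667 = 955.873333
Sxy = Σxy − (Σx)(Σy)/n = 2751.878 − 2197.72 = 554.158
b = Sxy/Sxx = 554.158/955.873333 = 0.579740
a = ȳ − b·x̄ = 16.7 − 0.579740·21.933333 = 3.984369
ŷ(42.7) = a + b·42.7 = 3.984369 + 0.579740·42.7 = 28.739267

28.739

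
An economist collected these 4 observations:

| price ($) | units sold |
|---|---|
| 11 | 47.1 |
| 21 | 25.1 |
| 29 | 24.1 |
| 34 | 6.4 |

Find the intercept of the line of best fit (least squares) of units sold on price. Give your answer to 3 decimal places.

n = 4, Σx = 95, Σy = 102.7, Σxy = 1961.7, Σx² = 2559
Sxx = Σx² − (Σx)²/n = 2559 − 2256.25 = 302.75
Sxy = Σxy − (Σx)(Σy)/n = 1961.7 − 2439.125 = -477.425
b = Sxy/Sxx = -477.425/302.75 = -1.576961
a = ȳ − b·x̄ = 25.675 − (-1.576961)·23.75 = 63.127828

63.128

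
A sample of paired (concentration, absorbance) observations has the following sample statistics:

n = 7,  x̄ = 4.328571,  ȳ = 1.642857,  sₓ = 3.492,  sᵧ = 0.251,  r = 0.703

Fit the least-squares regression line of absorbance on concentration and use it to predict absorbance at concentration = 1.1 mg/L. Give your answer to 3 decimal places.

b = r · sᵧ/sₓ = 0.703 · 0.251/3.492 = 0.050531
a = ȳ − b·x̄ = 1.642857 − 0.050531·4.328571 = 1.424132
ŷ(1.1) = a + b·1.1 = 1.424132 + 0.050531·1.1 = 1.479715

1.480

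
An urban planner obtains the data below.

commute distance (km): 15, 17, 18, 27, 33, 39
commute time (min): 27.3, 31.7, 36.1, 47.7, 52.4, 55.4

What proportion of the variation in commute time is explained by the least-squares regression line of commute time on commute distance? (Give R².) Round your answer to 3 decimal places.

0.946

n = 6, Σx = 149, Σy = 250.6, Σxy = 6775.9, Σx² = 4177, Σy² = 11143.6
Sxx = Σx² − (Σx)²/n = 4177 − 3700.166667 = 476.833333
Sxy = Σxy − (Σx)(Σy)/n = 6775.9 − 6223.233333 = 552.666667
Syy = Σy² − (Σy)²/n = 11143.6 − 10466.726667 = 676.873333
R² = Sxy²/(Sxx·Syy) = (552.666667)²/(476.833333·676.873333) = 0.946352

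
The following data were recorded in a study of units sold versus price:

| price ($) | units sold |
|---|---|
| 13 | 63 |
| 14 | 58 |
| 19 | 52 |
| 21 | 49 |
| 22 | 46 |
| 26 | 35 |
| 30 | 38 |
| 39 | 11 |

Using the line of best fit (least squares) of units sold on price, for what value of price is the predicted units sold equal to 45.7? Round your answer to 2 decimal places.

22.08

n = 8, Σx = 184, Σy = 352, Σxy = 7139, Σx² = 4748
Sxx = Σx² − (Σx)²/n = 4748 − 4232 = 516
Sxy = Σxy − (Σx)(Σy)/n = 7139 − 8096 = -957
b = Sxy/Sxx = -957/516 = -1.854651
a = ȳ − b·x̄ = 44 − (-1.854651)·23 = 86.656977
Set a + b·x = 45.7: x = (45.7 − 86.656977) / (-1.854651) = 22.083386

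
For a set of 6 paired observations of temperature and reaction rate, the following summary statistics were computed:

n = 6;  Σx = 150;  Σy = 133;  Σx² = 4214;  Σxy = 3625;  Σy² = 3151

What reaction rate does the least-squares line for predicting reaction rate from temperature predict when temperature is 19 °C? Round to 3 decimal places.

18.287

Sxx = Σx² − (Σx)²/n = 4214 − 3750 = 464
Sxy = Σxy − (Σx)(Σy)/n = 3625 − 3325 = 300
b = Sxy/Sxx = 300/464 = 0.646552
a = ȳ − b·x̄ = 22.166667 − 0.646552·25 = 6.002874
ŷ(19) = a + b·19 = 6.002874 + 0.646552·19 = 18.287356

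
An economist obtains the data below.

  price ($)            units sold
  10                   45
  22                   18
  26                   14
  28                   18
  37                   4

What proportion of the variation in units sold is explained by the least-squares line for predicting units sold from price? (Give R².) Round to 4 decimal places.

0.9182

n = 5, Σx = 123, Σy = 99, Σxy = 1862, Σx² = 3413, Σy² = 2885
Sxx = Σx² − (Σx)²/n = 3413 − 3025.8 = 387.2
Sxy = Σxy − (Σx)(Σy)/n = 1862 − 2435.4 = -573.4
Syy = Σy² − (Σy)²/n = 2885 − 1960.2 = 924.8
R² = Sxy²/(Sxx·Syy) = (-573.4)²/(387.2·924.8) = 0.918189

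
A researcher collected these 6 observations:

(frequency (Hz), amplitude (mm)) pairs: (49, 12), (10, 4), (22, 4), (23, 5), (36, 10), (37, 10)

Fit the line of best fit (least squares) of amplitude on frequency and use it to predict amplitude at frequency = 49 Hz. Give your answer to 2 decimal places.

12.26

n = 6, Σx = 177, Σy = 45, Σxy = 1561, Σx² = 6179
Sxx = Σx² − (Σx)²/n = 6179 − 5221.5 = 957.5
Sxy = Σxy − (Σx)(Σy)/n = 1561 − 1327.5 = 233.5
b = Sxy/Sxx = 233.5/957.5 = 0.243864
a = ȳ − b·x̄ = 7.5 − 0.243864·29.5 = 0.306005
ŷ(49) = a + b·49 = 0.306005 + 0.243864·49 = 12.255352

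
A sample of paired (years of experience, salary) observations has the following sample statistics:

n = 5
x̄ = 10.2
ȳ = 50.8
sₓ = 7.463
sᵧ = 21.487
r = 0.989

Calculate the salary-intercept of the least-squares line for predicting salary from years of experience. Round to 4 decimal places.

b = r · sᵧ/sₓ = 0.989 · 21.487/7.463 = 2.847467
a = ȳ − b·x̄ = 50.8 − 2.847467·10.2 = 21.755841

21.7558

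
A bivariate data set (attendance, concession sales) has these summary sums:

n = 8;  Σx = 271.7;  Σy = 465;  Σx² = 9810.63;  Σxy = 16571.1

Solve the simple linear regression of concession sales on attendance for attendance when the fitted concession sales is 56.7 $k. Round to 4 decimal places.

32.8954

Sxx = Σx² − (Σx)²/n = 9810.63 − 9227.61125 = 583.01875
Sxy = Σxy − (Σx)(Σy)/n = 16571.1 − 15792.5625 = 778.5375
b = Sxy/Sxx = 778.5375/583.01875 = 1.335356
a = ȳ − b·x̄ = 58.125 − 1.335356·33.9625 = 12.772977
Set a + b·x = 56.7: x = (56.7 − 12.772977) / 1.335356 = 32.895369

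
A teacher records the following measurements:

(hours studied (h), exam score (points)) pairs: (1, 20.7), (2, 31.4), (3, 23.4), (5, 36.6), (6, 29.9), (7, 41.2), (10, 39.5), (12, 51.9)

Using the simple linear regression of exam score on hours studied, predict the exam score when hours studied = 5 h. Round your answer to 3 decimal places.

n = 8, Σx = 46, Σy = 274.6, Σxy = 1822.3, Σx² = 368
Sxx = Σx² − (Σx)²/n = 368 − 264.5 = 103.5
Sxy = Σxy − (Σx)(Σy)/n = 1822.3 − 1578.95 = 243.35
b = Sxy/Sxx = 243.35/103.5 = 2.351208
a = ȳ − b·x̄ = 34.325 − 2.351208·5.75 = 20.805556
ŷ(5) = a + b·5 = 20.805556 + 2.351208·5 = 32.561594

32.562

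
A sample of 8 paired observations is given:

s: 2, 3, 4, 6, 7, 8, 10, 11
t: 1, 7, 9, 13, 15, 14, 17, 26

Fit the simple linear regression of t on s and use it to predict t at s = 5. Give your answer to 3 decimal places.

9.777

n = 8, Σx = 51, Σy = 102, Σxy = 810, Σx² = 399
Sxx = Σx² − (Σx)²/n = 399 − 325.125 = 73.875
Sxy = Σxy − (Σx)(Σy)/n = 810 − 650.25 = 159.75
b = Sxy/Sxx = 159.75/73.875 = 2.162437
a = ȳ − b·x̄ = 12.75 − 2.162437·6.375 = -1.035533
ŷ(5) = a + b·5 = -1.035533 + 2.162437·5 = 9.776650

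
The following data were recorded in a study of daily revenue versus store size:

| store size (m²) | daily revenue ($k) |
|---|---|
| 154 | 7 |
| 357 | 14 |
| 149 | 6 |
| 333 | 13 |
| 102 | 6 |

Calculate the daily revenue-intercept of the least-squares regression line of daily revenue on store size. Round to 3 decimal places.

1.866

n = 5, Σx = 1095, Σy = 46, Σxy = 11911, Σx² = 294659
Sxx = Σx² − (Σx)²/n = 294659 − 239805 = 54854
Sxy = Σxy − (Σx)(Σy)/n = 11911 − 10074 = 1837
b = Sxy/Sxx = 1837/54854 = 0.033489
a = ȳ − b·x̄ = 9.2 − 0.033489·219 = 1.865931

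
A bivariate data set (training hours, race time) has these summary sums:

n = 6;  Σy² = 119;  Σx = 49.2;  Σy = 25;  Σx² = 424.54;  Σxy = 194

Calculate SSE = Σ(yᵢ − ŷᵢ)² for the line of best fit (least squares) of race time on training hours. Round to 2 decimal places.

9.10

Sxx = Σx² − (Σx)²/n = 424.54 − 403.44 = 21.1
Sxy = Σxy − (Σx)(Σy)/n = 194 − 205 = -11
Syy = Σy² − (Σy)²/n = 119 − 104.166667 = 14.833333
b = Sxy/Sxx = -11/21.1 = -0.521327
SSE = Syy − b·Sxy = 14.833333 − (-0.521327)·(-11) = 9.098736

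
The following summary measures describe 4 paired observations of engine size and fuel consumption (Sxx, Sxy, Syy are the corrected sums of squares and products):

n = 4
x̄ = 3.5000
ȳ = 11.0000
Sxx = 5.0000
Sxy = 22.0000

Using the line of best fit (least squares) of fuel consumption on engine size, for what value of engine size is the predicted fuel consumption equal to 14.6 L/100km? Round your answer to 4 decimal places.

b = Sxy/Sxx = 22/5 = 4.4
a = ȳ − b·x̄ = 11 − 4.4·3.5 = -4.4
Set a + b·x = 14.6: x = (14.6 − (-4.4)) / 4.4 = 4.318182

4.3182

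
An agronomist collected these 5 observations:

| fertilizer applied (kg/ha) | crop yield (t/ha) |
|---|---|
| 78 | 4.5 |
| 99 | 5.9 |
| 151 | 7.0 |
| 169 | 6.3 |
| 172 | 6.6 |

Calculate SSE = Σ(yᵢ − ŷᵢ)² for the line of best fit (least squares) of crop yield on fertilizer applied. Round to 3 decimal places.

1.095

n = 5, Σx = 669, Σy = 30.3, Σxy = 4192, Σx² = 96831, Σy² = 187.31
Sxx = Σx² − (Σx)²/n = 96831 − 89512.2 = 7318.8
Sxy = Σxy − (Σx)(Σy)/n = 4192 − 4054.14 = 137.86
Syy = Σy² − (Σy)²/n = 187.31 − 183.618 = 3.692
b = Sxy/Sxx = 137.86/7318.8 = 0.018836
SSE = Syy − b·Sxy = 3.692 − 0.018836·137.86 = 1.095211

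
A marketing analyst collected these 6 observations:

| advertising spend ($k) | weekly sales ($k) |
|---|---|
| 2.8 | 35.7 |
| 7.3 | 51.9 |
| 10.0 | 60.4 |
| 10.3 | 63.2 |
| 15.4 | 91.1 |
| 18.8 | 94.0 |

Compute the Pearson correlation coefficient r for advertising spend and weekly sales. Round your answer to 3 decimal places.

0.986

n = 6, Σx = 64.6, Σy = 396.3, Σxy = 4903.93, Σx² = 857.82, Σy² = 28745.71
Sxx = Σx² − (Σx)²/n = 857.82 − 695.526667 = 162.293333
Sxy = Σxy − (Σx)(Σy)/n = 4903.93 − 4266.83 = 637.1
Syy = Σy² − (Σy)²/n = 28745.71 − 26175.615 = 2570.095
r = Sxy/√(Sxx·Syy) = 637.1/√(417109.284533) = 637.1/645.839984 = 0.986467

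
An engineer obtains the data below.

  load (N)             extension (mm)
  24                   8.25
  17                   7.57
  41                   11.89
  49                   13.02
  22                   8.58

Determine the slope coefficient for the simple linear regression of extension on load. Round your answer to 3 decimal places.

n = 5, Σx = 153, Σy = 49.31, Σxy = 1640.92, Σx² = 5431
Sxx = Σx² − (Σx)²/n = 5431 − 4681.8 = 749.2
Sxy = Σxy − (Σx)(Σy)/n = 1640.92 − 1508.886 = 132.034
b = Sxy/Sxx = 132.034/749.2 = 0.176233

0.176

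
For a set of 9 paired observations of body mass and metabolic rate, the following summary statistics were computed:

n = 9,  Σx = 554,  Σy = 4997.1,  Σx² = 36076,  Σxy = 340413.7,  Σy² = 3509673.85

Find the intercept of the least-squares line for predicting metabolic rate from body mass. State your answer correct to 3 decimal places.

-467.909

Sxx = Σx² − (Σx)²/n = 36076 − 34101.777778 = 1974.222222
Sxy = Σxy − (Σx)(Σy)/n = 340413.7 − 307599.266667 = 32814.433333
b = Sxy/Sxx = 32814.433333/1974.222222 = 16.621449
a = ȳ − b·x̄ = 555.233333 − 16.621449·61.555556 = -467.909174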